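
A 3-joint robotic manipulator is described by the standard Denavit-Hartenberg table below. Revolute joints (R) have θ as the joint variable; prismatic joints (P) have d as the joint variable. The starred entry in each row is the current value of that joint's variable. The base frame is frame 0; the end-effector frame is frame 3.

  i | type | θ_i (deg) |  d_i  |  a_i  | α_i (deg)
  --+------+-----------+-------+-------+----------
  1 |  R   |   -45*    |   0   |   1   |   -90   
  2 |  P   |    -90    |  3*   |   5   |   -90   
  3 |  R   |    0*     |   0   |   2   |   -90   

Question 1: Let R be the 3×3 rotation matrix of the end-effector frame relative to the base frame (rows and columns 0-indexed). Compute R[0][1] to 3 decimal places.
End-effector y-axis (col 1 of R) = (-0.7071,0.7071,0.0000)
R[0][1] = -0.7071

-0.707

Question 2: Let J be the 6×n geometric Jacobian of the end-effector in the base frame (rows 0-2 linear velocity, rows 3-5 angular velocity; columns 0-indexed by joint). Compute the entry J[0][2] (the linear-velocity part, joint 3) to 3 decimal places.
axis z_2 = (0.7071,-0.7071,-0.0000); lever o_n−o_2 = (0.0000,-0.0000,2.0000)
cross product → J_v[:, 2] = (-1.4142,-1.4142,-0.0000)
J_ω[:, 2] = z_2
entry J[0][2] = -1.4142

-1.414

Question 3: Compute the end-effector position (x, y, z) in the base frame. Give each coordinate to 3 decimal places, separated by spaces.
2.828 1.414 7.000

after link 1: o_1 = (0.7071, -0.7071, 0.0000)
after link 2: o_2 = (2.8284, 1.4142, 5.0000)
after link 3: o_3 = (2.8284, 1.4142, 7.0000)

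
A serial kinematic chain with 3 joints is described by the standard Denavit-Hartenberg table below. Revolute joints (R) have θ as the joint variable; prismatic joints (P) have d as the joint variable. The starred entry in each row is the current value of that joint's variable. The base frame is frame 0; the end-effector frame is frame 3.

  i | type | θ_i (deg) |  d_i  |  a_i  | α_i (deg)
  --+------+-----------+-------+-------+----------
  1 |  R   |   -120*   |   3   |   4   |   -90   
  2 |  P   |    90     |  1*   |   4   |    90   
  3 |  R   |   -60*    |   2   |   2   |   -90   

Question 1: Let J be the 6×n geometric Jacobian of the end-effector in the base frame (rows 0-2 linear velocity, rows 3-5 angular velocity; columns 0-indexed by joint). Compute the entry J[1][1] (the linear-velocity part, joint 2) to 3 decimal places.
prismatic axis z_1 = (0.8660,-0.5000,0.0000)
J_v[:, 1] = z_1; J_ω[:, 1] = (0,0,0)
entry J[1][1] = -0.5000

-0.500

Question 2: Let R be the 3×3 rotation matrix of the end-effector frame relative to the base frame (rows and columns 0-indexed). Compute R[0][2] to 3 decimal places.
0.433

End-effector z-axis (col 2 of R) = (0.4330,-0.2500,-0.8660)
R[0][2] = 0.4330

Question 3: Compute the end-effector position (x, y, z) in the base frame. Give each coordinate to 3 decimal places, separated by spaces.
-3.634 -4.830 -2.000

after link 1: o_1 = (-2.0000, -3.4641, 3.0000)
after link 2: o_2 = (-1.1340, -3.9641, -1.0000)
after link 3: o_3 = (-3.6340, -4.8301, -2.0000)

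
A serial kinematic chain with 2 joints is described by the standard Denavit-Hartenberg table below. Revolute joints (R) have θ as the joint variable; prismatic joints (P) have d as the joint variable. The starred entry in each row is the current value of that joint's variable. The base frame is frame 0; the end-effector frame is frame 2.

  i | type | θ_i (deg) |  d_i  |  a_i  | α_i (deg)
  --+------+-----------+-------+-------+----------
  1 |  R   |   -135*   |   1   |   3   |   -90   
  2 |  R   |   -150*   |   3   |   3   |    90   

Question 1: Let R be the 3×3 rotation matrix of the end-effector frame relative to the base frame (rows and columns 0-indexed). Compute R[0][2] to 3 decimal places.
0.354

End-effector z-axis (col 2 of R) = (0.3536,0.3536,-0.8660)
R[0][2] = 0.3536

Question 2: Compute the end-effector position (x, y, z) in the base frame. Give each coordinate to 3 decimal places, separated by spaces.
1.837 -2.406 2.500

after link 1: o_1 = (-2.1213, -2.1213, 1.0000)
after link 2: o_2 = (1.8371, -2.4055, 2.5000)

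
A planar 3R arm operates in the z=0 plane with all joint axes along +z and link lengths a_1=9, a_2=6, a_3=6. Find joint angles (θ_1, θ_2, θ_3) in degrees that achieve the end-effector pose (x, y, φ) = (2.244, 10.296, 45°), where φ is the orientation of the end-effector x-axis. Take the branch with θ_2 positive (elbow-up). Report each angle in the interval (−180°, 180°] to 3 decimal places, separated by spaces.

66.545 134.996 -156.541

wrist centre = target − a_3·(cos φ, sin φ) = (-1.9986, 6.0534)
cos θ_2 = (40.6377−9²−6²)/(2·9·6) = -0.7071; θ_2 = 134.9961° (elbow-up)
β = atan2(6.0534,-1.9986) = 108.2717°; ψ = atan2(4.2429,4.7577) = 41.7270°
θ_1 = β − ψ = 66.5447°
θ_3 = φ − θ_1 − θ_2 = -156.5408° (wrapped to (-180°,180°])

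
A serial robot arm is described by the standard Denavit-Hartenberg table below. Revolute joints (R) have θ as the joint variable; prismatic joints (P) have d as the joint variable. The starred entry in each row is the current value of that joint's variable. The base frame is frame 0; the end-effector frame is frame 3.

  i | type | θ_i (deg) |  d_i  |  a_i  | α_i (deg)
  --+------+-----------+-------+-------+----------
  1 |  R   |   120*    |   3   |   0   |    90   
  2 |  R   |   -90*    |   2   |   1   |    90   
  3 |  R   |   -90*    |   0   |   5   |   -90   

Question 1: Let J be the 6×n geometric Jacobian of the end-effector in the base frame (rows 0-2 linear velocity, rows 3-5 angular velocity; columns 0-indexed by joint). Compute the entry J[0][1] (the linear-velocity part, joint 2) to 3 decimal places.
-0.500

axis z_1 = (0.8660,0.5000,0.0000); lever o_n−o_1 = (-2.5981,-1.5000,-1.0000)
cross product → J_v[:, 1] = (-0.5000,0.8660,-0.0000)
J_ω[:, 1] = z_1
entry J[0][1] = -0.5000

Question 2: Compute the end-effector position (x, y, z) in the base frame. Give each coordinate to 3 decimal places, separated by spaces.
-2.598 -1.500 2.000

after link 1: o_1 = (0.0000, 0.0000, 3.0000)
after link 2: o_2 = (1.7321, 1.0000, 2.0000)
after link 3: o_3 = (-2.5981, -1.5000, 2.0000)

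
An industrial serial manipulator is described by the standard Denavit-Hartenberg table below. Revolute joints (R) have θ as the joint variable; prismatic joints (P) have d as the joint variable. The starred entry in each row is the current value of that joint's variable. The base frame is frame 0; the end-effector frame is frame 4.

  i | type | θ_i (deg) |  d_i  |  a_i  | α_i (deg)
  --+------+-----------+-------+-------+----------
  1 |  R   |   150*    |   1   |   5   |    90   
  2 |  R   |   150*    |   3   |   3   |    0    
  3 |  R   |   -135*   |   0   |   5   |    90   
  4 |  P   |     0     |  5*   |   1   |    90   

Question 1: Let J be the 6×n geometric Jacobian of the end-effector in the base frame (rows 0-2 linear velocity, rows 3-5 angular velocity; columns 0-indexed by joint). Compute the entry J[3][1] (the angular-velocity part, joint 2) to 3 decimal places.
axis z_1 = (0.5000,0.8660,0.0000); lever o_n−o_1 = (-2.3898,4.8439,-1.7767)
cross product → J_v[:, 1] = (-1.5387,0.8884,4.4916)
J_ω[:, 1] = z_1
entry J[3][1] = 0.5000

0.500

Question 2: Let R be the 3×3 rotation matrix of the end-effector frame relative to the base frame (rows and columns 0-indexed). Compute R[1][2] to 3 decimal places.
End-effector z-axis (col 2 of R) = (-0.5000,-0.8660,-0.0000)
R[1][2] = -0.8660

-0.866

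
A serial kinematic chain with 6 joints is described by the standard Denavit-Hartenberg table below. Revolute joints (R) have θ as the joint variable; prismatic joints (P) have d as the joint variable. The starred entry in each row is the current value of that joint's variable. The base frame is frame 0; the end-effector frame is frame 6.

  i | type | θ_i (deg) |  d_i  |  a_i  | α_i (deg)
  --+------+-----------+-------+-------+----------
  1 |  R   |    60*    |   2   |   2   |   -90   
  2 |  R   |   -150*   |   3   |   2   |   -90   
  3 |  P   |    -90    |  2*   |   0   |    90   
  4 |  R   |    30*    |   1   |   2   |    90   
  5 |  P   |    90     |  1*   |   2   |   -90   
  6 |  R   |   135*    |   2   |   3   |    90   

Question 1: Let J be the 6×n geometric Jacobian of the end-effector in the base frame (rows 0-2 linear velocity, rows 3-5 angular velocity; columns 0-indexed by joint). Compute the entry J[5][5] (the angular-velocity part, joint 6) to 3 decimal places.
axis z_5 = (0.6250,-0.6495,-0.4330); lever o_n−o_5 = (1.7093,-2.6249,1.7856)
cross product → J_v[:, 5] = (-2.2964,-1.8562,-0.5303)
J_ω[:, 5] = z_5
entry J[5][5] = -0.4330

-0.433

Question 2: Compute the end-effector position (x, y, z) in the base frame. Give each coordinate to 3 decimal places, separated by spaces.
after link 1: o_1 = (1.0000, 1.7321, 2.0000)
after link 2: o_2 = (-2.4641, 1.7321, 3.0000)
after link 3: o_3 = (-1.9641, 2.5981, 4.7321)
after link 4: o_4 = (-2.7811, 4.6471, 5.0981)
after link 5: o_5 = (-2.5646, 6.0221, 3.3481)
after link 6: o_6 = (-0.8553, 3.3973, 5.1337)

-0.855 3.397 5.134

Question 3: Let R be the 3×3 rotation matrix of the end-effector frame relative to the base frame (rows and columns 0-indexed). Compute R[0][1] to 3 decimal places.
0.625

End-effector y-axis (col 1 of R) = (0.6250,-0.6495,-0.4330)
R[0][1] = 0.6250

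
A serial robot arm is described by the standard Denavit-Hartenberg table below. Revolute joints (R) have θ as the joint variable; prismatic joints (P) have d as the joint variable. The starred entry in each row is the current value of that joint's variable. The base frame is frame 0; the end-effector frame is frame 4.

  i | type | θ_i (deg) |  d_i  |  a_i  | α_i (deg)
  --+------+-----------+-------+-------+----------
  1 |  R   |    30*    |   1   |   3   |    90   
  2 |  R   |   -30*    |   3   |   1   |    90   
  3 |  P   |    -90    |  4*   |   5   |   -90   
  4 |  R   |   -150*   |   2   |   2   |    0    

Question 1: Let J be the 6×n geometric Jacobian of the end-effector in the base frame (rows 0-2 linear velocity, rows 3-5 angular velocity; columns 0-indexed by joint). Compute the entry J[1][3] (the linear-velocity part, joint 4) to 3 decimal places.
0.433

axis z_3 = (0.7500,0.4330,-0.5000); lever o_n−o_3 = (1.9330,-0.8840,-1.8660)
cross product → J_v[:, 3] = (-1.2500,0.4330,-1.5000)
J_ω[:, 3] = z_3
entry J[1][3] = 0.4330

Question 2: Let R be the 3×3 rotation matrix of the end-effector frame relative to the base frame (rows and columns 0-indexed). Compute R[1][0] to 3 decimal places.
-0.875

End-effector x-axis (col 0 of R) = (0.2165,-0.8750,-0.4330)
R[1][0] = -0.8750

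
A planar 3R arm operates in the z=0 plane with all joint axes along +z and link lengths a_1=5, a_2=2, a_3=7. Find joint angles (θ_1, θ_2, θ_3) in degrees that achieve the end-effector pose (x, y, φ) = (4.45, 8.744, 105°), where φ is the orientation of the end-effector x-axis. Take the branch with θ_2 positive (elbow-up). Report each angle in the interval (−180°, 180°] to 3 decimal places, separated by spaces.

wrist centre = target − a_3·(cos φ, sin φ) = (6.2617, 1.9825)
cos θ_2 = (43.1397−5²−2²)/(2·5·2) = 0.7070; θ_2 = 45.0099° (elbow-up)
β = atan2(1.9825,6.2617) = 17.5682°; ψ = atan2(1.4145,6.4140) = 12.4363°
θ_1 = β − ψ = 5.1320°
θ_3 = φ − θ_1 − θ_2 = 54.8581° (wrapped to (-180°,180°])

5.132 45.010 54.858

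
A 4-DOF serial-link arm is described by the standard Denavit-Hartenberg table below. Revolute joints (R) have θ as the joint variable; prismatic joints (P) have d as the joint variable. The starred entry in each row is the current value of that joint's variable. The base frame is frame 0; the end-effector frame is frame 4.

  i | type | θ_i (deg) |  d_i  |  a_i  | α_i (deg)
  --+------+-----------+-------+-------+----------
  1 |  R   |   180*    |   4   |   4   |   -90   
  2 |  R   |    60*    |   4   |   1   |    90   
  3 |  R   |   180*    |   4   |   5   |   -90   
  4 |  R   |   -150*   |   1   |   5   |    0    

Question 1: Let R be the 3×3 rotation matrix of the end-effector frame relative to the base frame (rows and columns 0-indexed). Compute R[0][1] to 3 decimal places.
End-effector y-axis (col 1 of R) = (-0.5000,-0.0000,0.8660)
R[0][1] = -0.5000

-0.500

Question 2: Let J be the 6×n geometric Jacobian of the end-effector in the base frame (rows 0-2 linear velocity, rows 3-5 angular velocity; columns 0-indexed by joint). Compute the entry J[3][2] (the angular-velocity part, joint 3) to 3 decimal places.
axis z_2 = (-0.8660,0.0000,0.5000); lever o_n−o_2 = (-5.2942,1.0000,3.8301)
cross product → J_v[:, 2] = (-0.5000,0.6699,-0.8660)
J_ω[:, 2] = z_2
entry J[3][2] = -0.8660

-0.866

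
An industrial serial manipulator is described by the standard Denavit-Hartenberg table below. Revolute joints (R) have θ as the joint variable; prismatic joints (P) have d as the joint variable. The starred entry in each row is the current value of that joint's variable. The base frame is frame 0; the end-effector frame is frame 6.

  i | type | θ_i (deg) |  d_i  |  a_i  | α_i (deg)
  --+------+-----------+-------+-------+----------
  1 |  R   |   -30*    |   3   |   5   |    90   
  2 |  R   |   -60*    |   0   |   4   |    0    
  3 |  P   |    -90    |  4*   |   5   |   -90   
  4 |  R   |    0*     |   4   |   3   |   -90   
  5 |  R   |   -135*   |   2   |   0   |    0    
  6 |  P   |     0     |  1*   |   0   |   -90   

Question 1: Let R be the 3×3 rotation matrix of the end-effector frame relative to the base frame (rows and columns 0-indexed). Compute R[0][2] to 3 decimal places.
-0.224

End-effector z-axis (col 2 of R) = (-0.2241,0.1294,-0.9659)
R[0][2] = -0.2241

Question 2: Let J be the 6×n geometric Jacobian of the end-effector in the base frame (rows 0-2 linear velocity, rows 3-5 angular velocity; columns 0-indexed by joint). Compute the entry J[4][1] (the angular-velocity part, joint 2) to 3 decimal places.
axis z_1 = (-0.5000,-0.8660,0.0000); lever o_n−o_1 = (-3.0359,0.5981,-10.9282)
cross product → J_v[:, 1] = (9.4641,-5.4641,-2.9282)
J_ω[:, 1] = z_1
entry J[4][1] = -0.8660

-0.866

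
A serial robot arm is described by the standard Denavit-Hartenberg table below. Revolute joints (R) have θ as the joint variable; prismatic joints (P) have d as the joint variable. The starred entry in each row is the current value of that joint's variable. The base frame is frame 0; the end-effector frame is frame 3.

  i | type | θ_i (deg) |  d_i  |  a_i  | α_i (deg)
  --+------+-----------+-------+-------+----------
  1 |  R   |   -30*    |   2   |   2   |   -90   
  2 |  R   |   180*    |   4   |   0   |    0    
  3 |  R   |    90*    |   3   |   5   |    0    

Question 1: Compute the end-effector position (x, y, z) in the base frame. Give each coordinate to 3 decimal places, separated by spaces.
after link 1: o_1 = (1.7321, -1.0000, 2.0000)
after link 2: o_2 = (3.7321, 2.4641, 2.0000)
after link 3: o_3 = (5.2321, 5.0622, 7.0000)

5.232 5.062 7.000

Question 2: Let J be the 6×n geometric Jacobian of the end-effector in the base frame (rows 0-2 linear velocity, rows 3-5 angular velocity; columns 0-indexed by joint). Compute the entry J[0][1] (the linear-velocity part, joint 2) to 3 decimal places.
axis z_1 = (0.5000,0.8660,0.0000); lever o_n−o_1 = (3.5000,6.0622,5.0000)
cross product → J_v[:, 1] = (4.3301,-2.5000,0.0000)
J_ω[:, 1] = z_1
entry J[0][1] = 4.3301

4.330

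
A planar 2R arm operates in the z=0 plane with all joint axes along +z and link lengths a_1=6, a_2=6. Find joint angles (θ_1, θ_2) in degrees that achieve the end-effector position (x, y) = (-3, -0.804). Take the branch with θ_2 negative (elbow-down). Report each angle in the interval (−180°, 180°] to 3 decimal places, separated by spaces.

-89.997 -150.000

cos θ_2 = (9.6464−6²−6²)/(2·6·6) = -0.8660; θ_2 = -149.9996° (elbow-down)
β = atan2(-0.8040,-3.0000) = -164.9973°; ψ = atan2(-3.0000,0.8039) = -74.9998°
θ_1 = β − ψ = -89.9975°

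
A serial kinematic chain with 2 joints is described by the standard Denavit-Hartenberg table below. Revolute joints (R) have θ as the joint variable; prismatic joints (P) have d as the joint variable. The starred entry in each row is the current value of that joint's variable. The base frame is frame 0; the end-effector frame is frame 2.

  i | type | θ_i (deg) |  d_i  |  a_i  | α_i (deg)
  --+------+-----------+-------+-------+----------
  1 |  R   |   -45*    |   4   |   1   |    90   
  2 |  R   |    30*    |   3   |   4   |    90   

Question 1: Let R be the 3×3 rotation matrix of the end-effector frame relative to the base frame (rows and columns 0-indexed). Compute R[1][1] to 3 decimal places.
-0.707

End-effector y-axis (col 1 of R) = (-0.7071,-0.7071,0.0000)
R[1][1] = -0.7071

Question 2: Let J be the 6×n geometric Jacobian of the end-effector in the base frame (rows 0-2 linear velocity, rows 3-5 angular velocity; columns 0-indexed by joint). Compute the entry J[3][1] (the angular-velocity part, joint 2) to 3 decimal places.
-0.707

axis z_1 = (-0.7071,-0.7071,0.0000); lever o_n−o_1 = (0.3282,-4.5708,2.0000)
cross product → J_v[:, 1] = (-1.4142,1.4142,3.4641)
J_ω[:, 1] = z_1
entry J[3][1] = -0.7071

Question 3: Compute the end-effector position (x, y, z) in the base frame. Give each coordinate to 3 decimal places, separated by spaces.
1.035 -5.278 6.000

after link 1: o_1 = (0.7071, -0.7071, 4.0000)
after link 2: o_2 = (1.0353, -5.2779, 6.0000)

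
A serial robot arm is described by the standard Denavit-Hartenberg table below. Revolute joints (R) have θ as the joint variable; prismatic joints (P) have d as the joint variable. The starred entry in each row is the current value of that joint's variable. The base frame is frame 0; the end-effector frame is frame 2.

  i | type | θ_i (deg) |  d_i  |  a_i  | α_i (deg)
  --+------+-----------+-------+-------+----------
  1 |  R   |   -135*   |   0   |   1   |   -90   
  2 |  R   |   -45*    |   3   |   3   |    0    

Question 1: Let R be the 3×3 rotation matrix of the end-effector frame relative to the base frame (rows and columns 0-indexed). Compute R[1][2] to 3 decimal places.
-0.707

End-effector z-axis (col 2 of R) = (0.7071,-0.7071,0.0000)
R[1][2] = -0.7071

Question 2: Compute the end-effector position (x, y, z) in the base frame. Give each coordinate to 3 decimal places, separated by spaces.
after link 1: o_1 = (-0.7071, -0.7071, 0.0000)
after link 2: o_2 = (-0.0858, -4.3284, 2.1213)

-0.086 -4.328 2.121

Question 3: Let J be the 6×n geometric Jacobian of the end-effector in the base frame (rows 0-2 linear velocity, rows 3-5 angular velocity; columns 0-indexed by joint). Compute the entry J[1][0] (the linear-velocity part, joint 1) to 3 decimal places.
axis z_0 = ẑ; lever o_n−o_0 = (-0.0858,-4.3284,2.1213)
cross product → J_v[:, 0] = (4.3284,-0.0858,0.0000)
J_ω[:, 0] = z_0
entry J[1][0] = -0.0858

-0.086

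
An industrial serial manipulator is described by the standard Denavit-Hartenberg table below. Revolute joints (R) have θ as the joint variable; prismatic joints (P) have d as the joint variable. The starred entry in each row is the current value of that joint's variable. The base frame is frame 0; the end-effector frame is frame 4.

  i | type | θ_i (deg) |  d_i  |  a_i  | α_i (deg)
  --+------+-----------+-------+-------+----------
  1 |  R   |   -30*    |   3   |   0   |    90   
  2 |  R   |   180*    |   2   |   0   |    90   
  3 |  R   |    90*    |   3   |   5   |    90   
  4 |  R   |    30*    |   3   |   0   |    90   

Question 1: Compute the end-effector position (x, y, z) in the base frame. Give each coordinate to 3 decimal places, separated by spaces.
after link 1: o_1 = (0.0000, 0.0000, 3.0000)
after link 2: o_2 = (-1.0000, -1.7321, 3.0000)
after link 3: o_3 = (-3.5000, -6.0622, 6.0000)
after link 4: o_4 = (-6.0981, -4.5622, 6.0000)

-6.098 -4.562 6.000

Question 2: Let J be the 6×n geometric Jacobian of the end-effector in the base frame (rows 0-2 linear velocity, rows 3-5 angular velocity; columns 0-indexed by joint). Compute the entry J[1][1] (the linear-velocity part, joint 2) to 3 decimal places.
1.500

axis z_1 = (-0.5000,-0.8660,0.0000); lever o_n−o_1 = (-6.0981,-4.5622,3.0000)
cross product → J_v[:, 1] = (-2.5981,1.5000,-3.0000)
J_ω[:, 1] = z_1
entry J[1][1] = 1.5000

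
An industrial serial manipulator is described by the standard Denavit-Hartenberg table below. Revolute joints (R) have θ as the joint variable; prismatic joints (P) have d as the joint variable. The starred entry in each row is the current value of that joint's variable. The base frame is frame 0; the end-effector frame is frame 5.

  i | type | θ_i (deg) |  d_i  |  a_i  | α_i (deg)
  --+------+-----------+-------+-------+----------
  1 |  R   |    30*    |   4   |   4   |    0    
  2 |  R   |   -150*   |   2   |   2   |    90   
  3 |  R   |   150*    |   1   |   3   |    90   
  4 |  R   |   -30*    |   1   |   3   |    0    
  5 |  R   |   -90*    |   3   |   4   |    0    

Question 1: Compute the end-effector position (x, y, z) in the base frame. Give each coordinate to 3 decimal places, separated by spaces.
6.455 -0.748 11.263

after link 1: o_1 = (3.4641, 2.0000, 4.0000)
after link 2: o_2 = (2.4641, 0.2679, 6.0000)
after link 3: o_3 = (2.8971, 3.0179, 7.5000)
after link 4: o_4 = (5.0712, 3.7835, 9.6651)
after link 5: o_5 = (6.4551, -0.7476, 11.2631)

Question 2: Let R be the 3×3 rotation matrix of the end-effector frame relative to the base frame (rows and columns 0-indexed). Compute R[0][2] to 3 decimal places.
End-effector z-axis (col 2 of R) = (-0.2500,-0.4330,0.8660)
R[0][2] = -0.2500

-0.250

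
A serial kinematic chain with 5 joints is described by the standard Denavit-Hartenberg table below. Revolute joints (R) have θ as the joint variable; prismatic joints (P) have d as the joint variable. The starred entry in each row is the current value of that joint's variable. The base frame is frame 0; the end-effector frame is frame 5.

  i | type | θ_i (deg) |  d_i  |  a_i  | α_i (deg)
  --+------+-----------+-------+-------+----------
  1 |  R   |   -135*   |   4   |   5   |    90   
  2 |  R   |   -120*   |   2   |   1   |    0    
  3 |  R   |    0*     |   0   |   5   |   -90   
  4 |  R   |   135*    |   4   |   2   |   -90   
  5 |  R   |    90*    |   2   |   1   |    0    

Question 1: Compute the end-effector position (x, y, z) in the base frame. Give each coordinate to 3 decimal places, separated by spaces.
after link 1: o_1 = (-3.5355, -3.5355, 4.0000)
after link 2: o_2 = (-4.5962, -1.7678, 3.1340)
after link 3: o_3 = (-2.8284, -0.0000, -1.1962)
after link 4: o_4 = (-4.7779, -3.9495, -1.9714)
after link 5: o_5 = (-5.6655, -2.8371, -0.2467)

-5.666 -2.837 -0.247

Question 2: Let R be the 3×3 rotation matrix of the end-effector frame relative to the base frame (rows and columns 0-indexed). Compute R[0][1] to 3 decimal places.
End-effector y-axis (col 1 of R) = (-0.2500,0.7500,-0.6124)
R[0][1] = -0.2500

-0.250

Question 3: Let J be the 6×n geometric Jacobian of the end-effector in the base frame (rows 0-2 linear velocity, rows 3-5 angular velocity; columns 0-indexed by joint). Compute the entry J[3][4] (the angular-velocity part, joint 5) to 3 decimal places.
-0.750

axis z_4 = (-0.7500,0.2500,0.6124); lever o_n−o_4 = (-0.8876,1.1124,1.7247)
cross product → J_v[:, 4] = (-0.2500,0.7500,-0.6124)
J_ω[:, 4] = z_4
entry J[3][4] = -0.7500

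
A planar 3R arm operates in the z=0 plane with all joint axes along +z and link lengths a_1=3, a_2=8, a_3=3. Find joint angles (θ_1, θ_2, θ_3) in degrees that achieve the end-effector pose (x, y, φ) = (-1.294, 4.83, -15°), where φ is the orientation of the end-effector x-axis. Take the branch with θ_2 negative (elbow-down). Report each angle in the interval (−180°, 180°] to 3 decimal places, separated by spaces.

-135.007 -119.995 -119.997

wrist centre = target − a_3·(cos φ, sin φ) = (-4.1918, 5.6065)
cos θ_2 = (49.0034−3²−8²)/(2·3·8) = -0.4999; θ_2 = -119.9954° (elbow-down)
β = atan2(5.6065,-4.1918) = 126.7843°; ψ = atan2(-6.9285,-0.9994) = -98.2083°
θ_1 = β − ψ = 224.9926°
θ_3 = φ − θ_1 − θ_2 = -119.9973° (wrapped to (-180°,180°])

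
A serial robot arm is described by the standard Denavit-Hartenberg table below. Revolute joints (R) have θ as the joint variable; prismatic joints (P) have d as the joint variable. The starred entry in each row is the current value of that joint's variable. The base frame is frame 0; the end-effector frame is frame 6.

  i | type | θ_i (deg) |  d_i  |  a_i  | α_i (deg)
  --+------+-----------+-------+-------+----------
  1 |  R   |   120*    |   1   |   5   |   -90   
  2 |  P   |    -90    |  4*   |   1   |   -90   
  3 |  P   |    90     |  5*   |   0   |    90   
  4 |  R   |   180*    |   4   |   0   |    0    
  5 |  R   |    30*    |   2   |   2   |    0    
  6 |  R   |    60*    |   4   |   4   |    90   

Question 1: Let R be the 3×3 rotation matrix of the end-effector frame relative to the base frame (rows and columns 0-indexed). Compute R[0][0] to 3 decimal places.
0.500

End-effector x-axis (col 0 of R) = (0.5000,-0.8660,0.0000)
R[0][0] = 0.5000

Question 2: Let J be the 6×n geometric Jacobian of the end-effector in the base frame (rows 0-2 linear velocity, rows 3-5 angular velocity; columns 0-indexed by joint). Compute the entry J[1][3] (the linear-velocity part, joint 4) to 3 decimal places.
axis z_3 = (-0.0000,0.0000,1.0000); lever o_n−o_3 = (1.0000,-5.1962,10.0000)
cross product → J_v[:, 3] = (5.1962,1.0000,0.0000)
J_ω[:, 3] = z_3
entry J[1][3] = 1.0000

1.000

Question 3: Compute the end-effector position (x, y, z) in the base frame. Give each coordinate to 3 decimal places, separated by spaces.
-7.464 1.464 12.000

after link 1: o_1 = (-2.5000, 4.3301, 1.0000)
after link 2: o_2 = (-5.9641, 2.3301, 2.0000)
after link 3: o_3 = (-8.4641, 6.6603, 2.0000)
after link 4: o_4 = (-8.4641, 6.6603, 6.0000)
after link 5: o_5 = (-9.4641, 4.9282, 8.0000)
after link 6: o_6 = (-7.4641, 1.4641, 12.0000)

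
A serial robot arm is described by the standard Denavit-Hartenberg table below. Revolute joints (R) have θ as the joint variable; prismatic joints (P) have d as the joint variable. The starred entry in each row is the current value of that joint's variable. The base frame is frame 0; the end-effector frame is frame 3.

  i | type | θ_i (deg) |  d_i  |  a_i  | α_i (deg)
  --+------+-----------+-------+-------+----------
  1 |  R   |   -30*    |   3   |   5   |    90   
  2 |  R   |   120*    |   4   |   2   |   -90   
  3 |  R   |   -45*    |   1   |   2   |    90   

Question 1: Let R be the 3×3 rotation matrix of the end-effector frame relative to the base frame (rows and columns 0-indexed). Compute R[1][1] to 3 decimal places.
End-effector y-axis (col 1 of R) = (-0.7500,0.4330,-0.5000)
R[1][1] = 0.4330

0.433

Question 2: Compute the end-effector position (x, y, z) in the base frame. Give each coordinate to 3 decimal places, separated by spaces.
after link 1: o_1 = (4.3301, -2.5000, 3.0000)
after link 2: o_2 = (1.4641, -5.4641, 4.7321)
after link 3: o_3 = (-0.6054, -5.9023, 5.4568)

-0.605 -5.902 5.457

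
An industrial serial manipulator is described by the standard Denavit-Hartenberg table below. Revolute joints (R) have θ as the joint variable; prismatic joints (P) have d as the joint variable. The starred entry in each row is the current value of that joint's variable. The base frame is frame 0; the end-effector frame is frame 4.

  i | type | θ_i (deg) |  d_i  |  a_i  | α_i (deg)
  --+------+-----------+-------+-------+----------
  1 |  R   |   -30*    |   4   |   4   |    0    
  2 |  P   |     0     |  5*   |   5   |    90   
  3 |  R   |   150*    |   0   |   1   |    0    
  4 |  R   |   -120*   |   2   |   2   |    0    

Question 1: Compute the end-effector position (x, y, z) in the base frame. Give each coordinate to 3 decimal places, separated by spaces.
after link 1: o_1 = (3.4641, -2.0000, 4.0000)
after link 2: o_2 = (7.7942, -4.5000, 9.0000)
after link 3: o_3 = (7.0442, -4.0670, 9.5000)
after link 4: o_4 = (7.5442, -6.6651, 10.5000)

7.544 -6.665 10.500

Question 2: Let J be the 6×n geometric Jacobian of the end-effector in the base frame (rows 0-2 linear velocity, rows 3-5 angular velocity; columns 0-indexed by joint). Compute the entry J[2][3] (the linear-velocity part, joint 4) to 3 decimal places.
1.732

axis z_3 = (-0.5000,-0.8660,0.0000); lever o_n−o_3 = (0.5000,-2.5981,1.0000)
cross product → J_v[:, 3] = (-0.8660,0.5000,1.7321)
J_ω[:, 3] = z_3
entry J[2][3] = 1.7321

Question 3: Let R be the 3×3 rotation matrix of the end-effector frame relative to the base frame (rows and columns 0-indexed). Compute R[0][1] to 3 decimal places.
-0.433

End-effector y-axis (col 1 of R) = (-0.4330,0.2500,0.8660)
R[0][1] = -0.4330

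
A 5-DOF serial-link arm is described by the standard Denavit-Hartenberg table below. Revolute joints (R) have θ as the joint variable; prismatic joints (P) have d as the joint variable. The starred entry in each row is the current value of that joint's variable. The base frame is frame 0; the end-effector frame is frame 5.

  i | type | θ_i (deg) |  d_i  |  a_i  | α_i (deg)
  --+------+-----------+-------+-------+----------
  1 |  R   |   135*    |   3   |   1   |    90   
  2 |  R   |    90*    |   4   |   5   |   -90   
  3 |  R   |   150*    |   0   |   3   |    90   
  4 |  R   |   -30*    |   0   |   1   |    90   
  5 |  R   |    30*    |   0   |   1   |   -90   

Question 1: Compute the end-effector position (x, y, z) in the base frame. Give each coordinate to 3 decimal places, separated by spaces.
-0.477 2.257 4.252

after link 1: o_1 = (-0.7071, 0.7071, 3.0000)
after link 2: o_2 = (2.1213, 3.5355, 8.0000)
after link 3: o_3 = (1.0607, 2.4749, 5.4019)
after link 4: o_4 = (0.4009, 2.5222, 4.6519)
after link 5: o_5 = (-0.4766, 2.2571, 4.2524)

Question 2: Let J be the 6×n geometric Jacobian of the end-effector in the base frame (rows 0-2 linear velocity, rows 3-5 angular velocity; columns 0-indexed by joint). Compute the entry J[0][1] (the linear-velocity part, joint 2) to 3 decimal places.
axis z_1 = (0.7071,0.7071,0.0000); lever o_n−o_1 = (0.2305,1.5500,1.2524)
cross product → J_v[:, 1] = (0.8856,-0.8856,0.9330)
J_ω[:, 1] = z_1
entry J[0][1] = 0.8856

0.886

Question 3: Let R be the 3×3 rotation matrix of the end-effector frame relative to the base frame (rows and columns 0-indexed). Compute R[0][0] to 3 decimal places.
End-effector x-axis (col 0 of R) = (-0.8775,-0.2652,-0.3995)
R[0][0] = -0.8775

-0.878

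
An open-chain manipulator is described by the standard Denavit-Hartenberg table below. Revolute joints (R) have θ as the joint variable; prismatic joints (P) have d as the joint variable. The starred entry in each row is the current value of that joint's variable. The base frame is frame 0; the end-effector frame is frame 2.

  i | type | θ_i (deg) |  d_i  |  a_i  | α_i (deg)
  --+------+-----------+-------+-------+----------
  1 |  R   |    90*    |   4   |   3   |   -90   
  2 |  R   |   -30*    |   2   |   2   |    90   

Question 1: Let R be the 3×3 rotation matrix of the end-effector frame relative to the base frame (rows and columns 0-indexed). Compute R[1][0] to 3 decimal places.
0.866

End-effector x-axis (col 0 of R) = (0.0000,0.8660,0.5000)
R[1][0] = 0.8660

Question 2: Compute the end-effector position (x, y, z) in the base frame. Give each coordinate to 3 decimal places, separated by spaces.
after link 1: o_1 = (0.0000, 3.0000, 4.0000)
after link 2: o_2 = (-2.0000, 4.7321, 5.0000)

-2.000 4.732 5.000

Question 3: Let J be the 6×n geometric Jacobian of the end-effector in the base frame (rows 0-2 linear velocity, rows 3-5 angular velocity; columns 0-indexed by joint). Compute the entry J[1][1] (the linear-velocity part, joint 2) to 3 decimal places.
1.000

axis z_1 = (-1.0000,0.0000,0.0000); lever o_n−o_1 = (-2.0000,1.7321,1.0000)
cross product → J_v[:, 1] = (-0.0000,1.0000,-1.7321)
J_ω[:, 1] = z_1
entry J[1][1] = 1.0000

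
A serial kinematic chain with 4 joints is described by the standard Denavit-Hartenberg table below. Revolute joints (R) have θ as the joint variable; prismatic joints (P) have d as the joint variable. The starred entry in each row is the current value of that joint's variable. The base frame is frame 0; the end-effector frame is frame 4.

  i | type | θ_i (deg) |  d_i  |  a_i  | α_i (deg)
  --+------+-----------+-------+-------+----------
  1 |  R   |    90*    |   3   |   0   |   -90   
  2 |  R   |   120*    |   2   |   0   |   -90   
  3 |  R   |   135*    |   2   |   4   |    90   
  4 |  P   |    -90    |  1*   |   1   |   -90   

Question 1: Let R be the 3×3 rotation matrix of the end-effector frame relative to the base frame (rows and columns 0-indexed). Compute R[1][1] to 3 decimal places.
End-effector y-axis (col 1 of R) = (-0.7071,0.3536,0.6124)
R[1][1] = 0.3536

0.354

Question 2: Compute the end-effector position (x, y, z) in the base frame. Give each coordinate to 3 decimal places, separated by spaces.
after link 1: o_1 = (0.0000, 0.0000, 3.0000)
after link 2: o_2 = (-2.0000, 0.0000, 3.0000)
after link 3: o_3 = (0.8284, -0.3178, 6.4495)
after link 4: o_4 = (1.5355, 0.1946, 5.3371)

1.536 0.195 5.337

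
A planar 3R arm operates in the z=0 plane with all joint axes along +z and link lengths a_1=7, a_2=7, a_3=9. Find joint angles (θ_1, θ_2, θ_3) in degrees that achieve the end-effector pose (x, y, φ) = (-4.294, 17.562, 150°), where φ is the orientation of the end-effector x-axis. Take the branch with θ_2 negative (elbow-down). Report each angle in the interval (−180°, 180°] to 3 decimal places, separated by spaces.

wrist centre = target − a_3·(cos φ, sin φ) = (3.5002, 13.0620)
cos θ_2 = (182.8674−7²−7²)/(2·7·7) = 0.8660; θ_2 = -30.0036° (elbow-down)
β = atan2(13.0620,3.5002) = 74.9989°; ψ = atan2(-3.5004,13.0620) = -15.0018°
θ_1 = β − ψ = 90.0006°
θ_3 = φ − θ_1 − θ_2 = 90.0029° (wrapped to (-180°,180°])

90.001 -30.004 90.003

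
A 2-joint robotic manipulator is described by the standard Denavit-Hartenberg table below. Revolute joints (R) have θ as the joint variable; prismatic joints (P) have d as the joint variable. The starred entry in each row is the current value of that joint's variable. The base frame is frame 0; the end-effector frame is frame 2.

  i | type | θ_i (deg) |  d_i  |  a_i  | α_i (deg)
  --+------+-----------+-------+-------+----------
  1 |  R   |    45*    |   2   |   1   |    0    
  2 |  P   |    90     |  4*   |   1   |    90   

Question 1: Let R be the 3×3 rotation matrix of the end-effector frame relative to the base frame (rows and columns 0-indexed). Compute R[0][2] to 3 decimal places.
End-effector z-axis (col 2 of R) = (0.7071,0.7071,0.0000)
R[0][2] = 0.7071

0.707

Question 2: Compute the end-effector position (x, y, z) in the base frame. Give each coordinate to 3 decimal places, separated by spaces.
0.000 1.414 6.000

after link 1: o_1 = (0.7071, 0.7071, 2.0000)
after link 2: o_2 = (0.0000, 1.4142, 6.0000)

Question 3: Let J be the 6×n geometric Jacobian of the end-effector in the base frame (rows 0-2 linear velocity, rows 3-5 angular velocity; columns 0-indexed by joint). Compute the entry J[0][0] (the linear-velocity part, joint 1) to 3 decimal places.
-1.414

axis z_0 = ẑ; lever o_n−o_0 = (0.0000,1.4142,6.0000)
cross product → J_v[:, 0] = (-1.4142,0.0000,0.0000)
J_ω[:, 0] = z_0
entry J[0][0] = -1.4142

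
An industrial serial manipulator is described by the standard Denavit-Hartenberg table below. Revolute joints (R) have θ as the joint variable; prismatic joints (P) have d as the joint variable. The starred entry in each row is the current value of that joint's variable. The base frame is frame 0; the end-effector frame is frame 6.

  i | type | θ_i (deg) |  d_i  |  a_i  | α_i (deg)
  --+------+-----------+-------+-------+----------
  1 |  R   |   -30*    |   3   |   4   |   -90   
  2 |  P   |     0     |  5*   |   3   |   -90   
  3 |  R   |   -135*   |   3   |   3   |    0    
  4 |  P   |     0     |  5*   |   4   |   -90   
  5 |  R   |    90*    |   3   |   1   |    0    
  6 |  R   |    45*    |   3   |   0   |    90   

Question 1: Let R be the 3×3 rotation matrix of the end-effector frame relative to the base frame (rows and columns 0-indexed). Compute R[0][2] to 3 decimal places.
End-effector z-axis (col 2 of R) = (-0.1830,0.6830,0.7071)
R[0][2] = -0.1830

-0.183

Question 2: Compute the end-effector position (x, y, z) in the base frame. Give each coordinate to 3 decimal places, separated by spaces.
12.546 9.145 -4.000

after link 1: o_1 = (3.4641, -2.0000, 3.0000)
after link 2: o_2 = (8.5622, 0.8301, 3.0000)
after link 3: o_3 = (7.7857, 3.7279, 0.0000)
after link 4: o_4 = (6.7504, 7.5916, -5.0000)
after link 5: o_5 = (9.6482, 8.3681, -4.0000)
after link 6: o_6 = (12.5460, 9.1445, -4.0000)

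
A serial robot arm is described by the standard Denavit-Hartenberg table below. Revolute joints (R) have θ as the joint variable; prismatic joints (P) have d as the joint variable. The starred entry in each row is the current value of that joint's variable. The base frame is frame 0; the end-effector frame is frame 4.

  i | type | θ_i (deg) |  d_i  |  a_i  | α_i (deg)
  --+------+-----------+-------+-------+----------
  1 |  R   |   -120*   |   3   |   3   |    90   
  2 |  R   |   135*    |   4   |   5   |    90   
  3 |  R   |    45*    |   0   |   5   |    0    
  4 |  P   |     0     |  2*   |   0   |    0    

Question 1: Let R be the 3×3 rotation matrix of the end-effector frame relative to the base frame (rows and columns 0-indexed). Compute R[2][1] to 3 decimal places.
-0.500

End-effector y-axis (col 1 of R) = (-0.8624,-0.0795,-0.5000)
R[2][1] = -0.5000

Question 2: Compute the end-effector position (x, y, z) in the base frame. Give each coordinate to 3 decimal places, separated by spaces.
-5.715 5.172 10.450

after link 1: o_1 = (-1.5000, -2.5981, 3.0000)
after link 2: o_2 = (-3.1963, 2.4638, 6.5355)
after link 3: o_3 = (-5.0082, 6.3966, 9.0355)
after link 4: o_4 = (-5.7153, 5.1719, 10.4497)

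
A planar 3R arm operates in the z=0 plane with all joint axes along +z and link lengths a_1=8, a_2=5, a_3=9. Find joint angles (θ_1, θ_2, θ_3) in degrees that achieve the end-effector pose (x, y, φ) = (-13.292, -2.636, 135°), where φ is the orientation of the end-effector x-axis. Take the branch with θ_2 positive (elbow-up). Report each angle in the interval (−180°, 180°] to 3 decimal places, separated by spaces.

-150.000 60.002 -135.002

wrist centre = target − a_3·(cos φ, sin φ) = (-6.9280, -9.0000)
cos θ_2 = (128.9970−8²−5²)/(2·8·5) = 0.5000; θ_2 = 60.0025° (elbow-up)
β = atan2(-9.0000,-6.9280) = -127.5886°; ψ = atan2(4.3302,10.4998) = 22.4118°
θ_1 = β − ψ = -150.0003°
θ_3 = φ − θ_1 − θ_2 = -135.0021° (wrapped to (-180°,180°])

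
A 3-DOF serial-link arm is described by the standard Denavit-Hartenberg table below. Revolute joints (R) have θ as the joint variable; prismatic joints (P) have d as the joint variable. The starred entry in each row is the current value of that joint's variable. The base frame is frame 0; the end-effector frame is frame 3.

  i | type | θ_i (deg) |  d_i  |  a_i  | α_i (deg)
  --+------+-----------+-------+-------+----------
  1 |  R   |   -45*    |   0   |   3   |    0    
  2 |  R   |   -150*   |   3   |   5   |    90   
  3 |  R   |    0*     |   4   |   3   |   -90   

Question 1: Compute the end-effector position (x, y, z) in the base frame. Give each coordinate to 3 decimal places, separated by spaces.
-4.571 3.813 3.000

after link 1: o_1 = (2.1213, -2.1213, 0.0000)
after link 2: o_2 = (-2.7083, -0.8272, 3.0000)
after link 3: o_3 = (-4.5708, 3.8129, 3.0000)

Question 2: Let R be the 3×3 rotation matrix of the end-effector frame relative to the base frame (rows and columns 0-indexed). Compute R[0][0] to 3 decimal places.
End-effector x-axis (col 0 of R) = (-0.9659,0.2588,0.0000)
R[0][0] = -0.9659

-0.966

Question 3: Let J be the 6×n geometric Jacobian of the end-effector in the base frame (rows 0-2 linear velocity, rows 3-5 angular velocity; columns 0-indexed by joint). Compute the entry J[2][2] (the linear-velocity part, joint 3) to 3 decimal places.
3.000

axis z_2 = (0.2588,0.9659,0.0000); lever o_n−o_2 = (-1.8625,4.6402,0.0000)
cross product → J_v[:, 2] = (0.0000,-0.0000,3.0000)
J_ω[:, 2] = z_2
entry J[2][2] = 3.0000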